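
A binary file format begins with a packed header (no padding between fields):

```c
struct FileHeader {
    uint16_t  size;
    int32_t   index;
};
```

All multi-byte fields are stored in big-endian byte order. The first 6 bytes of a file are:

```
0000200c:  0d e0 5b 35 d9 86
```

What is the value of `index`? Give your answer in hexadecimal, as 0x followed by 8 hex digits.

`index` follows `size` (2 bytes), so it starts at byte offset 2 and occupies 4 bytes.
Bytes at offsets 2..5: 5B 35 D9 86.
Big-endian stores the most-significant byte at the lowest address.
The bytes are already most-significant first: 0x5B35D986.

0x5B35D986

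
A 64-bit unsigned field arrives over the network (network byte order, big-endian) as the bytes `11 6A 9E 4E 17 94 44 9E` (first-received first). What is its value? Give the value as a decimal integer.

1254989504416335006

Big-endian stores the most-significant byte at the lowest address.
The bytes are already most-significant first: 0x116A9E4E1794449E.
0x116A9E4E1794449E = 1254989504416335006.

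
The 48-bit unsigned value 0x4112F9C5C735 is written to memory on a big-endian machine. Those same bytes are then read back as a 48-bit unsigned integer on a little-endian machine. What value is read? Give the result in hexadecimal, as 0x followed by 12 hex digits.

Stored big-endian, the bytes at ascending addresses are 41 12 F9 C5 C7 35.
Read back as little-endian, the first byte is least significant, giving 0x35C7C5F91241.

0x35C7C5F91241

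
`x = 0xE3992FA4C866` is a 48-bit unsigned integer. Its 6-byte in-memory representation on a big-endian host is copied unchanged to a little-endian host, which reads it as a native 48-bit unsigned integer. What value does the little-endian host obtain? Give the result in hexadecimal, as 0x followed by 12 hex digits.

Stored big-endian, the bytes at ascending addresses are E3 99 2F A4 C8 66.
Read back as little-endian, the first byte is least significant, giving 0x66C8A42F99E3.

0x66C8A42F99E3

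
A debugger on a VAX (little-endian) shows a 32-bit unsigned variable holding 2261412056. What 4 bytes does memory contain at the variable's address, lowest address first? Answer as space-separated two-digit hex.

2261412056 in hexadecimal, padded to 32 bits, is 0x86CA68D8.
Split into bytes (most-significant first): 86 CA 68 D8.
Little-endian stores the least-significant byte at the lowest address.
So at ascending addresses the bytes are D8 68 CA 86.

D8 68 CA 86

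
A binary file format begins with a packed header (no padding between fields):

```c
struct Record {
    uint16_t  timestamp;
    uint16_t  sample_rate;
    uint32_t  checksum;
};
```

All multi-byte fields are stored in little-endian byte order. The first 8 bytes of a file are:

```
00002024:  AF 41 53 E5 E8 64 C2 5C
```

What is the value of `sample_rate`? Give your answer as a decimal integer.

`sample_rate` follows `timestamp` (2 bytes), so it starts at byte offset 2 and occupies 2 bytes.
Bytes at offsets 2..3: 53 E5.
Little-endian: lowest address holds the least-significant byte.
Reassemble most-significant byte first: E5 53 → 0xE553.
0xE553 = 58707.

58707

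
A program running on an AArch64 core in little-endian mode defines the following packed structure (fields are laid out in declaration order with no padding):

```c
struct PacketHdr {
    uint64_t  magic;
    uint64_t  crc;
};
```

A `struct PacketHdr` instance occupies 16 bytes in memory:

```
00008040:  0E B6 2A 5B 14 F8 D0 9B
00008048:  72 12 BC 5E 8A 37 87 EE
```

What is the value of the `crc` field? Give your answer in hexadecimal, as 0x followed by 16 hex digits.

`crc` follows `magic` (8 bytes), so it starts at byte offset 8 and occupies 8 bytes.
Bytes at offsets 8..15: 72 12 BC 5E 8A 37 87 EE.
Little-endian stores the least-significant byte at the lowest address.
Reassemble most-significant byte first: EE 87 37 8A 5E BC 12 72 → 0xEE87378A5EBC1272.

0xEE87378A5EBC1272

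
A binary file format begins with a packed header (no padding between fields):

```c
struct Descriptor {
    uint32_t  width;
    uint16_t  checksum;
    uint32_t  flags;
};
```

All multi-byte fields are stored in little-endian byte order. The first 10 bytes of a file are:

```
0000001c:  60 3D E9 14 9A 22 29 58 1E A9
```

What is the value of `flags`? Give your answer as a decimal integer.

`flags` follows `width` (4 B), `checksum` (2 B), so it starts at offset 4 + 2 = 6 and occupies 4 bytes.
Bytes at offsets 6..9: 29 58 1E A9.
Little-endian stores the least-significant byte at the lowest address.
Reassemble most-significant byte first: A9 1E 58 29 → 0xA91E5829.
0xA91E5829 = 2837338153.

2837338153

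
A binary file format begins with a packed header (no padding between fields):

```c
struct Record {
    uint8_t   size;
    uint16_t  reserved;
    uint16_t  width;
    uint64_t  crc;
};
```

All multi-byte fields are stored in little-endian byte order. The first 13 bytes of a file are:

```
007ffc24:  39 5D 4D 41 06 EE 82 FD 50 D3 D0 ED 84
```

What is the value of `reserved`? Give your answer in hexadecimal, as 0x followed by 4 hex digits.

`reserved` follows `size` (1 byte), so it starts at byte offset 1 and occupies 2 bytes.
Bytes at offsets 1..2: 5D 4D.
Little-endian: lowest address holds the least-significant byte.
Reassemble most-significant byte first: 4D 5D → 0x4D5D.

0x4D5D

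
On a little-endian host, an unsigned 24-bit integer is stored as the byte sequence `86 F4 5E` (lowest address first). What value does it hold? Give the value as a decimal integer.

Little-endian: lowest address holds the least-significant byte.
Reassemble most-significant byte first: 5E F4 86 → 0x5EF486.
0x5EF486 = 6222982.

6222982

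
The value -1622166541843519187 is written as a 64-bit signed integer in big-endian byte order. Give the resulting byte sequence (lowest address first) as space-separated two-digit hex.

E9 7C E8 1F F2 E4 A9 2D

Two's complement of -1622166541843519187 in 64 bits: 1622166541843519187 = 0x168317E00D1B56D3; invert → 0xE97CE81FF2E4A92C; add 1 → 0xE97CE81FF2E4A92D.
Split into bytes (most-significant first): E9 7C E8 1F F2 E4 A9 2D.
Big-endian: lowest address holds the most-significant byte.
So the memory order matches the most-significant-first order: E9 7C E8 1F F2 E4 A9 2D.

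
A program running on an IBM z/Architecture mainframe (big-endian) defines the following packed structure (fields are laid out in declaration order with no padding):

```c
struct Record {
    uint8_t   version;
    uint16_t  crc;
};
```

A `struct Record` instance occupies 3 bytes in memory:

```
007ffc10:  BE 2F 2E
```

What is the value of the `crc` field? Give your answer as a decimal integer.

12078

`crc` follows `version` (1 byte), so it starts at byte offset 1 and occupies 2 bytes.
Bytes at offsets 1..2: 2F 2E.
Big-endian stores the most-significant byte at the lowest address.
The bytes are already most-significant first: 0x2F2E.
0x2F2E = 12078.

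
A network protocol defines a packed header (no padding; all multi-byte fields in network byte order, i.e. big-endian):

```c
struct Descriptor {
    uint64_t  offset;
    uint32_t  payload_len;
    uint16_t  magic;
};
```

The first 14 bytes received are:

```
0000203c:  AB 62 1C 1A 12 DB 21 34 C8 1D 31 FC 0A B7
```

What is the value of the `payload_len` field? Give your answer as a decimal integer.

`payload_len` follows `offset` (8 bytes), so it starts at byte offset 8 and occupies 4 bytes.
Bytes at offsets 8..11: C8 1D 31 FC.
Big-endian stores the most-significant byte at the lowest address.
The bytes are already most-significant first: 0xC81D31FC.
0xC81D31FC = 3357356540.

3357356540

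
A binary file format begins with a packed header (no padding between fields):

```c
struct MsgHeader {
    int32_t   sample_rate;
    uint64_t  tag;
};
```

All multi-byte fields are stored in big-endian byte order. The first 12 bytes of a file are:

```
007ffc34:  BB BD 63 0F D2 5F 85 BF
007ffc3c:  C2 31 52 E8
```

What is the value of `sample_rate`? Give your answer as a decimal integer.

`sample_rate` is the first field, at byte offset 0, occupying 4 bytes.
Bytes at offsets 0..3: BB BD 63 0F.
Big-endian: lowest address holds the most-significant byte.
The bytes are already most-significant first: 0xBBBD630F.
Top bit is set, so as a signed 32-bit value this is 0xBBBD630F − 2^32 = -1145216241.

-1145216241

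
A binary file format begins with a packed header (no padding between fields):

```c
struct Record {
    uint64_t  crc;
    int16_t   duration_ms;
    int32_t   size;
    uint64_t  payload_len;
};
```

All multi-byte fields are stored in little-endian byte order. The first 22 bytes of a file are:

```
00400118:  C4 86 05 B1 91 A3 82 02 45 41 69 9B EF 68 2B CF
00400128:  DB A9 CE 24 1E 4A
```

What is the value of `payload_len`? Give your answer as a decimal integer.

5340746678139604779

`payload_len` follows `crc` (8 B), `duration_ms` (2 B), `size` (4 B), so it starts at offset 8 + 2 + 4 = 14 and occupies 8 bytes.
Bytes at offsets 14..21: 2B CF DB A9 CE 24 1E 4A.
Little-endian stores the least-significant byte at the lowest address.
Reassemble most-significant byte first: 4A 1E 24 CE A9 DB CF 2B → 0x4A1E24CEA9DBCF2B.
0x4A1E24CEA9DBCF2B = 5340746678139604779.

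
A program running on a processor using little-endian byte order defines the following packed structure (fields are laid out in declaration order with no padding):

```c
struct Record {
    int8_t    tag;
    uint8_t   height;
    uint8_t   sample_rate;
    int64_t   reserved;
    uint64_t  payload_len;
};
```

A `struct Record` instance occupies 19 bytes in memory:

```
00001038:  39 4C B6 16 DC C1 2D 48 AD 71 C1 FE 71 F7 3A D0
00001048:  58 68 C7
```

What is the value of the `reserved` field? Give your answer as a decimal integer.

-4507631226504225770

`reserved` follows `tag` (1 B), `height` (1 B), `sample_rate` (1 B), so it starts at offset 1 + 1 + 1 = 3 and occupies 8 bytes.
Bytes at offsets 3..10: 16 DC C1 2D 48 AD 71 C1.
Little-endian: lowest address holds the least-significant byte.
Reassemble most-significant byte first: C1 71 AD 48 2D C1 DC 16 → 0xC171AD482DC1DC16.
Top bit is set, so as a signed 64-bit value this is 0xC171AD482DC1DC16 − 2^64 = -4507631226504225770.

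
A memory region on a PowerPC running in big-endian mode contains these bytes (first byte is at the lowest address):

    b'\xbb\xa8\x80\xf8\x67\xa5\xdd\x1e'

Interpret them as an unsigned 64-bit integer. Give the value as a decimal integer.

Big-endian stores the most-significant byte at the lowest address.
The bytes are already most-significant first: 0xBBA880F867A5DD1E.
0xBBA880F867A5DD1E = 13522199685559082270.

13522199685559082270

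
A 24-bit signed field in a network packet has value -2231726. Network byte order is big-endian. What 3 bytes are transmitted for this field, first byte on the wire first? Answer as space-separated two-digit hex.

Two's complement of -2231726 in 24 bits: 2231726 = 0x220DAE; invert → 0xDDF251; add 1 → 0xDDF252.
Split into bytes (most-significant first): DD F2 52.
Big-endian stores the most-significant byte at the lowest address.
So the memory order matches the most-significant-first order: DD F2 52.

DD F2 52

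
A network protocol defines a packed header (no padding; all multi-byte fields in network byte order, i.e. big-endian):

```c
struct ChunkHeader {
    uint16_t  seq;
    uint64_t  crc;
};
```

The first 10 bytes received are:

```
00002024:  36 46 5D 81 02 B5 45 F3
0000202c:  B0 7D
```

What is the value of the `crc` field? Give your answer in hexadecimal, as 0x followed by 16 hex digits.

0x5D8102B545F3B07D

`crc` follows `seq` (2 bytes), so it starts at byte offset 2 and occupies 8 bytes.
Bytes at offsets 2..9: 5D 81 02 B5 45 F3 B0 7D.
Big-endian stores the most-significant byte at the lowest address.
The bytes are already most-significant first: 0x5D8102B545F3B07D.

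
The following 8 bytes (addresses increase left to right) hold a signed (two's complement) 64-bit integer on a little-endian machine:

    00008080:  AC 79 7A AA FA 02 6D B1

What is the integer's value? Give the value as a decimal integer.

Little-endian: lowest address holds the least-significant byte.
Reassemble most-significant byte first: B1 6D 02 FA AA 7A 79 AC → 0xB16D02FAAA7A79AC.
Top bit is set, so as a signed 64-bit value this is 0xB16D02FAAA7A79AC − 2^64 = -5661865880909612628.

-5661865880909612628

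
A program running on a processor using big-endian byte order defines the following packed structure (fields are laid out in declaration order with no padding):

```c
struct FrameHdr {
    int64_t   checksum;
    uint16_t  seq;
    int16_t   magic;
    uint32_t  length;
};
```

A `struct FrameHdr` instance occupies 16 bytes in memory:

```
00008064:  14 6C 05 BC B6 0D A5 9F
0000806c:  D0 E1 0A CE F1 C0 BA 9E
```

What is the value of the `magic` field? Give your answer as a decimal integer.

2766

`magic` follows `checksum` (8 B), `seq` (2 B), so it starts at offset 8 + 2 = 10 and occupies 2 bytes.
Bytes at offsets 10..11: 0A CE.
Big-endian: lowest address holds the most-significant byte.
The bytes are already most-significant first: 0x0ACE.
0x0ACE = 2766.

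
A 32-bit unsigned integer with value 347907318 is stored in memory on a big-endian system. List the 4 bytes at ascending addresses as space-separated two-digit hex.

14 BC A4 F6

347907318 in hexadecimal, padded to 32 bits, is 0x14BCA4F6.
Split into bytes (most-significant first): 14 BC A4 F6.
Big-endian: lowest address holds the most-significant byte.
So the memory order matches the most-significant-first order: 14 BC A4 F6.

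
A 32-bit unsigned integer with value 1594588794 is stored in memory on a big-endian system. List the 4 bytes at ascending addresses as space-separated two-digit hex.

1594588794 in hexadecimal, padded to 32 bits, is 0x5F0B7E7A.
Split into bytes (most-significant first): 5F 0B 7E 7A.
Big-endian stores the most-significant byte at the lowest address.
So the memory order matches the most-significant-first order: 5F 0B 7E 7A.

5F 0B 7E 7A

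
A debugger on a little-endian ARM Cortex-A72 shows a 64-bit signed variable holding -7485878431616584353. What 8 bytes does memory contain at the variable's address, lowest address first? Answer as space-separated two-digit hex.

5F 35 BC 73 3A D1 1C 98

Two's complement of -7485878431616584353 in 64 bits: 7485878431616584353 = 0x67E32EC58C43CAA1; invert → 0x981CD13A73BC355E; add 1 → 0x981CD13A73BC355F.
Split into bytes (most-significant first): 98 1C D1 3A 73 BC 35 5F.
Little-endian: lowest address holds the least-significant byte.
So at ascending addresses the bytes are 5F 35 BC 73 3A D1 1C 98.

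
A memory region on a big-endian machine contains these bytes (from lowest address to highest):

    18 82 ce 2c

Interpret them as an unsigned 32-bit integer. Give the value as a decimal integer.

411225644

Big-endian: lowest address holds the most-significant byte.
The bytes are already most-significant first: 0x1882CE2C.
0x1882CE2C = 411225644.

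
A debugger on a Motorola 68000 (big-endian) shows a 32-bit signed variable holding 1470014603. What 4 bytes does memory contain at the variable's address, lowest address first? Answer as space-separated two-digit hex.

57 9E A4 8B

1470014603 in hexadecimal, padded to 32 bits, is 0x579EA48B.
Split into bytes (most-significant first): 57 9E A4 8B.
In big-endian order the high byte comes first in memory.
So the memory order matches the most-significant-first order: 57 9E A4 8B.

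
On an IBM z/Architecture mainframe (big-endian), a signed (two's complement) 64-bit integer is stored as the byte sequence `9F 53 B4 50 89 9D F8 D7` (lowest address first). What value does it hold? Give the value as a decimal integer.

-6966025940612810537

In big-endian order the high byte comes first in memory.
The bytes are already most-significant first: 0x9F53B450899DF8D7.
Top bit is set, so as a signed 64-bit value this is 0x9F53B450899DF8D7 − 2^64 = -6966025940612810537.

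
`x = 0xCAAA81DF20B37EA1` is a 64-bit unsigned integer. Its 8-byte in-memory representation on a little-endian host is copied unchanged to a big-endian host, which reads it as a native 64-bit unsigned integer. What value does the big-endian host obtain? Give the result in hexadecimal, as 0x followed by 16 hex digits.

Stored little-endian, the bytes at ascending addresses are A1 7E B3 20 DF 81 AA CA.
Read back as big-endian, the last byte is least significant, giving 0xA17EB320DF81AACA.

0xA17EB320DF81AACA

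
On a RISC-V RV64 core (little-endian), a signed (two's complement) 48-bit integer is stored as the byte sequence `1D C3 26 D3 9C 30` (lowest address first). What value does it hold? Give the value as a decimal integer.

53450115564317

In little-endian order the low byte comes first in memory.
Reassemble most-significant byte first: 30 9C D3 26 C3 1D → 0x309CD326C31D.
0x309CD326C31D = 53450115564317.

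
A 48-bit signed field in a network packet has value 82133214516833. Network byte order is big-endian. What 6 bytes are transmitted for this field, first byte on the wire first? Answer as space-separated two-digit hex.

4A B3 21 13 56 61

82133214516833 in hexadecimal, padded to 48 bits, is 0x4AB321135661.
Split into bytes (most-significant first): 4A B3 21 13 56 61.
Big-endian stores the most-significant byte at the lowest address.
So the memory order matches the most-significant-first order: 4A B3 21 13 56 61.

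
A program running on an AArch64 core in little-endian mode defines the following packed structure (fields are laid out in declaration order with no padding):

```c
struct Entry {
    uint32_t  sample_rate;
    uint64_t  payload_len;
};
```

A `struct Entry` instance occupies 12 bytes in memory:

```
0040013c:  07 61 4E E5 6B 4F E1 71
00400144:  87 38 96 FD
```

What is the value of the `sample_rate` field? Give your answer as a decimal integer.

3847119111

`sample_rate` is the first field, at byte offset 0, occupying 4 bytes.
Bytes at offsets 0..3: 07 61 4E E5.
Little-endian stores the least-significant byte at the lowest address.
Reassemble most-significant byte first: E5 4E 61 07 → 0xE54E6107.
0xE54E6107 = 3847119111.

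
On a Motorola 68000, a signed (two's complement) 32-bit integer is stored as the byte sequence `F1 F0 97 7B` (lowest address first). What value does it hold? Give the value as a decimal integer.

-235890821

In big-endian order the high byte comes first in memory.
The bytes are already most-significant first: 0xF1F0977B.
Top bit is set, so as a signed 32-bit value this is 0xF1F0977B − 2^32 = -235890821.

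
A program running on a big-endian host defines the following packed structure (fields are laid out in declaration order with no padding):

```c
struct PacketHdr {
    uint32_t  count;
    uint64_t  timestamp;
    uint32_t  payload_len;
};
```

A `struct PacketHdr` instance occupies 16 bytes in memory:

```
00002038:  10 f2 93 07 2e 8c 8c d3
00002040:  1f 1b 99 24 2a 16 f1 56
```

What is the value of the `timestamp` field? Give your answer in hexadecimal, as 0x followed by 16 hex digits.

0x2E8C8CD31F1B9924

`timestamp` follows `count` (4 bytes), so it starts at byte offset 4 and occupies 8 bytes.
Bytes at offsets 4..11: 2E 8C 8C D3 1F 1B 99 24.
Big-endian stores the most-significant byte at the lowest address.
The bytes are already most-significant first: 0x2E8C8CD31F1B9924.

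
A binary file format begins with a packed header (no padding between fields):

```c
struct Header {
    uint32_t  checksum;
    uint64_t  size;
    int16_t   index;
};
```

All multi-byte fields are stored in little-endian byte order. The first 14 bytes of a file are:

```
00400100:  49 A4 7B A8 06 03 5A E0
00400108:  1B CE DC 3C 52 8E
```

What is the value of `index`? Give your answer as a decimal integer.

-29102

`index` follows `checksum` (4 B), `size` (8 B), so it starts at offset 4 + 8 = 12 and occupies 2 bytes.
Bytes at offsets 12..13: 52 8E.
Little-endian stores the least-significant byte at the lowest address.
Reassemble most-significant byte first: 8E 52 → 0x8E52.
Top bit is set, so as a signed 16-bit value this is 0x8E52 − 2^16 = -29102.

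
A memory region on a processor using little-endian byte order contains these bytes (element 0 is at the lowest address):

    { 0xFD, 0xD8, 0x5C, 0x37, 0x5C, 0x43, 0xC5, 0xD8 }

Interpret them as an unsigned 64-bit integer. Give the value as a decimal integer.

Little-endian: lowest address holds the least-significant byte.
Reassemble most-significant byte first: D8 C5 43 5C 37 5C D8 FD → 0xD8C5435C375CD8FD.
0xD8C5435C375CD8FD = 15619964945949317373.

15619964945949317373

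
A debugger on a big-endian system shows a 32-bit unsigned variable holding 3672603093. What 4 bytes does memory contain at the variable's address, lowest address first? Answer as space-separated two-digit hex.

3672603093 in hexadecimal, padded to 32 bits, is 0xDAE779D5.
Split into bytes (most-significant first): DA E7 79 D5.
In big-endian order the high byte comes first in memory.
So the memory order matches the most-significant-first order: DA E7 79 D5.

DA E7 79 D5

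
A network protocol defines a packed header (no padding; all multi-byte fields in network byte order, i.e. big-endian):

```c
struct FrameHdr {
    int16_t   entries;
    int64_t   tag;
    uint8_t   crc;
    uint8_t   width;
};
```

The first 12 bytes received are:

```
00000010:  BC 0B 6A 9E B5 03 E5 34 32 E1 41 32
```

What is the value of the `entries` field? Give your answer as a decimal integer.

`entries` is the first field, at byte offset 0, occupying 2 bytes.
Bytes at offsets 0..1: BC 0B.
In big-endian order the high byte comes first in memory.
The bytes are already most-significant first: 0xBC0B.
Top bit is set, so as a signed 16-bit value this is 0xBC0B − 2^16 = -17397.

-17397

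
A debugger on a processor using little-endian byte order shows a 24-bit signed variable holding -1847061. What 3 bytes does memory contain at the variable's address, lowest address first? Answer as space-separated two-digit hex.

EB D0 E3

Two's complement of -1847061 in 24 bits: 1847061 = 0x1C2F15; invert → 0xE3D0EA; add 1 → 0xE3D0EB.
Split into bytes (most-significant first): E3 D0 EB.
Little-endian stores the least-significant byte at the lowest address.
So at ascending addresses the bytes are EB D0 E3.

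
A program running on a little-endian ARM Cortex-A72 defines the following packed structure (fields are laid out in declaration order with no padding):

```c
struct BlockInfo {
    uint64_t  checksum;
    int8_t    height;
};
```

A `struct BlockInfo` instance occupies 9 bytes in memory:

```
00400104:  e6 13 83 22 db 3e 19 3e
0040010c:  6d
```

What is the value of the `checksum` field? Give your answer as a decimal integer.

4474676815667074022

`checksum` is the first field, at byte offset 0, occupying 8 bytes.
Bytes at offsets 0..7: E6 13 83 22 DB 3E 19 3E.
Little-endian stores the least-significant byte at the lowest address.
Reassemble most-significant byte first: 3E 19 3E DB 22 83 13 E6 → 0x3E193EDB228313E6.
0x3E193EDB228313E6 = 4474676815667074022.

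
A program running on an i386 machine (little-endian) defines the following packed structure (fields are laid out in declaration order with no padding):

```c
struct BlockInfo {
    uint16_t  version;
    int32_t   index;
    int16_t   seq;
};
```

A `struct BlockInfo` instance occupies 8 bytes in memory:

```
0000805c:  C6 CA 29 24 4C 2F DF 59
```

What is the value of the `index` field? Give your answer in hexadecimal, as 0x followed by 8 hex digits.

`index` follows `version` (2 bytes), so it starts at byte offset 2 and occupies 4 bytes.
Bytes at offsets 2..5: 29 24 4C 2F.
Little-endian stores the least-significant byte at the lowest address.
Reassemble most-significant byte first: 2F 4C 24 29 → 0x2F4C2429.

0x2F4C2429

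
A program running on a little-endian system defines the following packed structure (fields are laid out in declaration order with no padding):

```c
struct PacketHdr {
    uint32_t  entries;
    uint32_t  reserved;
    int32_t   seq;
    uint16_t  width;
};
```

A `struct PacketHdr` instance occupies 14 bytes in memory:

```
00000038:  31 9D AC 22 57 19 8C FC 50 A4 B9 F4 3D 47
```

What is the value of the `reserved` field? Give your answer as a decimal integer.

4237039959

`reserved` follows `entries` (4 bytes), so it starts at byte offset 4 and occupies 4 bytes.
Bytes at offsets 4..7: 57 19 8C FC.
In little-endian order the low byte comes first in memory.
Reassemble most-significant byte first: FC 8C 19 57 → 0xFC8C1957.
0xFC8C1957 = 4237039959.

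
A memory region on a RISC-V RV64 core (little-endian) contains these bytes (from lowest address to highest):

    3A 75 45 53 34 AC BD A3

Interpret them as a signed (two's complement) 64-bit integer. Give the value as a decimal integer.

Little-endian: lowest address holds the least-significant byte.
Reassemble most-significant byte first: A3 BD AC 34 53 45 75 3A → 0xA3BDAC345345753A.
Top bit is set, so as a signed 64-bit value this is 0xA3BDAC345345753A − 2^64 = -6647968134193646278.

-6647968134193646278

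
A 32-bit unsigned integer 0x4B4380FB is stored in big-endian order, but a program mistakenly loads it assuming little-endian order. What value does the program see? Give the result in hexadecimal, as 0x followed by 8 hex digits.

Stored big-endian, the bytes at ascending addresses are 4B 43 80 FB.
Read back as little-endian, the first byte is least significant, giving 0xFB80434B.

0xFB80434B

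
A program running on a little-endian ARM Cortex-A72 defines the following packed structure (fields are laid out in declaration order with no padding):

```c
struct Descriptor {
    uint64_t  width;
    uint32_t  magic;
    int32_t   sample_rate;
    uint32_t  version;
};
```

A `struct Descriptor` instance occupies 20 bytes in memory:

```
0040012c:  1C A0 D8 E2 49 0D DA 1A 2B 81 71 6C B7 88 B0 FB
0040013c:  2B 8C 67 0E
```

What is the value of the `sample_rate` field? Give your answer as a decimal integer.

-72316745

`sample_rate` follows `width` (8 B), `magic` (4 B), so it starts at offset 8 + 4 = 12 and occupies 4 bytes.
Bytes at offsets 12..15: B7 88 B0 FB.
Little-endian: lowest address holds the least-significant byte.
Reassemble most-significant byte first: FB B0 88 B7 → 0xFBB088B7.
Top bit is set, so as a signed 32-bit value this is 0xFBB088B7 − 2^32 = -72316745.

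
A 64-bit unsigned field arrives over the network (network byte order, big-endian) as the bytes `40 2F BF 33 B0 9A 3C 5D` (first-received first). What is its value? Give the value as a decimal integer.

In big-endian order the high byte comes first in memory.
The bytes are already most-significant first: 0x402FBF33B09A3C5D.
0x402FBF33B09A3C5D = 4625125571059924061.

4625125571059924061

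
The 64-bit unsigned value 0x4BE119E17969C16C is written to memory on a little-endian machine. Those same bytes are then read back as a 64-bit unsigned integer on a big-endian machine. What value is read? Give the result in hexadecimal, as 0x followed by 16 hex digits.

0x6CC16979E119E14B

Stored little-endian, the bytes at ascending addresses are 6C C1 69 79 E1 19 E1 4B.
Read back as big-endian, the last byte is least significant, giving 0x6CC16979E119E14B.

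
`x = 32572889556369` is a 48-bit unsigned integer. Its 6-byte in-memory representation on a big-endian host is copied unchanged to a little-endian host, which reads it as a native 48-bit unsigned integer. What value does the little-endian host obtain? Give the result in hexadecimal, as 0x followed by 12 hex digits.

0x91E582F79F1D

32572889556369 in 48-bit hexadecimal is 0x1D9FF782E591.
Stored big-endian, the bytes at ascending addresses are 1D 9F F7 82 E5 91.
Read back as little-endian, the first byte is least significant, giving 0x91E582F79F1D.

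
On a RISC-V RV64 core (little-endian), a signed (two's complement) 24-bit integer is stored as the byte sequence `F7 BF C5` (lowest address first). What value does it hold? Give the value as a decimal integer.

-3817481

Little-endian stores the least-significant byte at the lowest address.
Reassemble most-significant byte first: C5 BF F7 → 0xC5BFF7.
Top bit is set, so as a signed 24-bit value this is 0xC5BFF7 − 2^24 = -3817481.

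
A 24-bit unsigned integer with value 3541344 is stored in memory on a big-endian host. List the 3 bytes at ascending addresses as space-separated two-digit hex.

3541344 in hexadecimal, padded to 24 bits, is 0x360960.
Split into bytes (most-significant first): 36 09 60.
Big-endian: lowest address holds the most-significant byte.
So the memory order matches the most-significant-first order: 36 09 60.

36 09 60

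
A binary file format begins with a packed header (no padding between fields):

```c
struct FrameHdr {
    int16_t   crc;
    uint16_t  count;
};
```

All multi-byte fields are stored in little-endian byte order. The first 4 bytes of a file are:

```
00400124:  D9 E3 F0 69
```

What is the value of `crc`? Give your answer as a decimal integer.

`crc` is the first field, at byte offset 0, occupying 2 bytes.
Bytes at offsets 0..1: D9 E3.
Little-endian: lowest address holds the least-significant byte.
Reassemble most-significant byte first: E3 D9 → 0xE3D9.
Top bit is set, so as a signed 16-bit value this is 0xE3D9 − 2^16 = -7207.

-7207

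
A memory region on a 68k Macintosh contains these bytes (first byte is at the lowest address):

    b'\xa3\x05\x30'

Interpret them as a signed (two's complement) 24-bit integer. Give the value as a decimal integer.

-6093520

Big-endian: lowest address holds the most-significant byte.
The bytes are already most-significant first: 0xA30530.
Top bit is set, so as a signed 24-bit value this is 0xA30530 − 2^24 = -6093520.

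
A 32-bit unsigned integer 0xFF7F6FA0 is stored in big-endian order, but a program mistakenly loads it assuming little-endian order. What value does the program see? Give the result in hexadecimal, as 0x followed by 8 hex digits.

Stored big-endian, the bytes at ascending addresses are FF 7F 6F A0.
Read back as little-endian, the first byte is least significant, giving 0xA06F7FFF.

0xA06F7FFF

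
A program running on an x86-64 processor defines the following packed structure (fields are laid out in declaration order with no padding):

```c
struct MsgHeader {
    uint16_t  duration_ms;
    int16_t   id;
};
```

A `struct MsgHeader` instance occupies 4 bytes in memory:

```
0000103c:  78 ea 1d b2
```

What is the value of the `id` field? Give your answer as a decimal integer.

-19939

`id` follows `duration_ms` (2 bytes), so it starts at byte offset 2 and occupies 2 bytes.
Bytes at offsets 2..3: 1D B2.
Little-endian: lowest address holds the least-significant byte.
Reassemble most-significant byte first: B2 1D → 0xB21D.
Top bit is set, so as a signed 16-bit value this is 0xB21D − 2^16 = -19939.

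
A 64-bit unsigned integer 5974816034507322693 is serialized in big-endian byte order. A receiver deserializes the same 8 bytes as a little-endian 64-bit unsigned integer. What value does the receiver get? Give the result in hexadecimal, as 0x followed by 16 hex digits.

0x45F51D0787CFEA52

5974816034507322693 in 64-bit hexadecimal is 0x52EACF87071DF545.
Stored big-endian, the bytes at ascending addresses are 52 EA CF 87 07 1D F5 45.
Read back as little-endian, the first byte is least significant, giving 0x45F51D0787CFEA52.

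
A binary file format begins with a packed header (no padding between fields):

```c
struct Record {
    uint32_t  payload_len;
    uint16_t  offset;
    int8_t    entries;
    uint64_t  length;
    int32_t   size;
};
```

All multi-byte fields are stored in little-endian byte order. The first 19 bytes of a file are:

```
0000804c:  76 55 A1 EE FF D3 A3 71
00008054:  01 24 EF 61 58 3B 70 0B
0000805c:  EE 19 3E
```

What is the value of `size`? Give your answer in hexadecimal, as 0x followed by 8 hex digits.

0x3E19EE0B

`size` follows `payload_len` (4 B), `offset` (2 B), `entries` (1 B), `length` (8 B), so it starts at offset 4 + 2 + 1 + 8 = 15 and occupies 4 bytes.
Bytes at offsets 15..18: 0B EE 19 3E.
Little-endian: lowest address holds the least-significant byte.
Reassemble most-significant byte first: 3E 19 EE 0B → 0x3E19EE0B.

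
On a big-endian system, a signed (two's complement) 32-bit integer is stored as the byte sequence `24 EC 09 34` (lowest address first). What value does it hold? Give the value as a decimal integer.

619448628

Big-endian stores the most-significant byte at the lowest address.
The bytes are already most-significant first: 0x24EC0934.
0x24EC0934 = 619448628.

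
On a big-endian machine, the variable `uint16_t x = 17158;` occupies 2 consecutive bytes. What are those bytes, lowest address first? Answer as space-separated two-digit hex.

43 06

17158 in hexadecimal, padded to 16 bits, is 0x4306.
Split into bytes (most-significant first): 43 06.
Big-endian stores the most-significant byte at the lowest address.
So the memory order matches the most-significant-first order: 43 06.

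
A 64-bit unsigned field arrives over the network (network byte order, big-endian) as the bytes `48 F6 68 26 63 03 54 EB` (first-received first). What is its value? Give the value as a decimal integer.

Big-endian: lowest address holds the most-significant byte.
The bytes are already most-significant first: 0x48F66826630354EB.
0x48F66826630354EB = 5257504129080841451.

5257504129080841451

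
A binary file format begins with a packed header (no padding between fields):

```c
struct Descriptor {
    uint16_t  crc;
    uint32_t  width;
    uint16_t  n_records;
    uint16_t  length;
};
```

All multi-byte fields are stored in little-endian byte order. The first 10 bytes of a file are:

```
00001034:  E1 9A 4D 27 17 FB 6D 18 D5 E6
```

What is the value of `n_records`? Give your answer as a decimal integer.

6253

`n_records` follows `crc` (2 B), `width` (4 B), so it starts at offset 2 + 4 = 6 and occupies 2 bytes.
Bytes at offsets 6..7: 6D 18.
Little-endian: lowest address holds the least-significant byte.
Reassemble most-significant byte first: 18 6D → 0x186D.
0x186D = 6253.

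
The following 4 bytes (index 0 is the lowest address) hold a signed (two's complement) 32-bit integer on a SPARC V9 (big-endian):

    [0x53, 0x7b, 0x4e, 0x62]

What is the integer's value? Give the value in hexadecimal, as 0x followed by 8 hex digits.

Big-endian stores the most-significant byte at the lowest address.
The bytes are already most-significant first: 0x537B4E62.

0x537B4E62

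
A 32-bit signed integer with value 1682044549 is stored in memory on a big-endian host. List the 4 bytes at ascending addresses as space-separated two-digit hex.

1682044549 in hexadecimal, padded to 32 bits, is 0x6441F685.
Split into bytes (most-significant first): 64 41 F6 85.
In big-endian order the high byte comes first in memory.
So the memory order matches the most-significant-first order: 64 41 F6 85.

64 41 F6 85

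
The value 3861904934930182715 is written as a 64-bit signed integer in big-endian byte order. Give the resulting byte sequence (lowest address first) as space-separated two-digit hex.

3861904934930182715 in hexadecimal, padded to 64 bits, is 0x35983E13BAD7723B.
Split into bytes (most-significant first): 35 98 3E 13 BA D7 72 3B.
In big-endian order the high byte comes first in memory.
So the memory order matches the most-significant-first order: 35 98 3E 13 BA D7 72 3B.

35 98 3E 13 BA D7 72 3B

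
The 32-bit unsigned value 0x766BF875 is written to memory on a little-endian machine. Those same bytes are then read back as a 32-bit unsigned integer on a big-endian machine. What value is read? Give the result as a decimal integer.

1979214710

Stored little-endian, the bytes at ascending addresses are 75 F8 6B 76.
Read back as big-endian, the last byte is least significant, giving 0x75F86B76.
0x75F86B76 = 1979214710.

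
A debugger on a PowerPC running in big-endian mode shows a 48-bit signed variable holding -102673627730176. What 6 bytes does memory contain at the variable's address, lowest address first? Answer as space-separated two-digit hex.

A2 9E 6E E4 2F 00

Two's complement of -102673627730176 in 48 bits: 102673627730176 = 0x5D61911BD100; invert → 0xA29E6EE42EFF; add 1 → 0xA29E6EE42F00.
Split into bytes (most-significant first): A2 9E 6E E4 2F 00.
Big-endian stores the most-significant byte at the lowest address.
So the memory order matches the most-significant-first order: A2 9E 6E E4 2F 00.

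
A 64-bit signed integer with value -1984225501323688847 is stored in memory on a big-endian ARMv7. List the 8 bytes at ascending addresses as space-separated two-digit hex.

Two's complement of -1984225501323688847 in 64 bits: 1984225501323688847 = 0x1B896294A0AB7B8F; invert → 0xE4769D6B5F548470; add 1 → 0xE4769D6B5F548471.
Split into bytes (most-significant first): E4 76 9D 6B 5F 54 84 71.
Big-endian: lowest address holds the most-significant byte.
So the memory order matches the most-significant-first order: E4 76 9D 6B 5F 54 84 71.

E4 76 9D 6B 5F 54 84 71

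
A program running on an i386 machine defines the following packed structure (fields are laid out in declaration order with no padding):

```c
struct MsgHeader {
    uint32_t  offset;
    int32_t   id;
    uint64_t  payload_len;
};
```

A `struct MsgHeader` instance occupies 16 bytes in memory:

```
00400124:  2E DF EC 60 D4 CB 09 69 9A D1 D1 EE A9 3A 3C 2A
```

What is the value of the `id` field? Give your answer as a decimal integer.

1762249684

`id` follows `offset` (4 bytes), so it starts at byte offset 4 and occupies 4 bytes.
Bytes at offsets 4..7: D4 CB 09 69.
In little-endian order the low byte comes first in memory.
Reassemble most-significant byte first: 69 09 CB D4 → 0x6909CBD4.
0x6909CBD4 = 1762249684.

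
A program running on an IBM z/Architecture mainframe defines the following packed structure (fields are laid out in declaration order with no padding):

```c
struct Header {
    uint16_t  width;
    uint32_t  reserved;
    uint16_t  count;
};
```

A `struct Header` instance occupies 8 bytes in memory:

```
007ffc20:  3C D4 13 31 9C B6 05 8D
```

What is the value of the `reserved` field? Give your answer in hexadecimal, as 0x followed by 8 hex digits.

`reserved` follows `width` (2 bytes), so it starts at byte offset 2 and occupies 4 bytes.
Bytes at offsets 2..5: 13 31 9C B6.
In big-endian order the high byte comes first in memory.
The bytes are already most-significant first: 0x13319CB6.

0x13319CB6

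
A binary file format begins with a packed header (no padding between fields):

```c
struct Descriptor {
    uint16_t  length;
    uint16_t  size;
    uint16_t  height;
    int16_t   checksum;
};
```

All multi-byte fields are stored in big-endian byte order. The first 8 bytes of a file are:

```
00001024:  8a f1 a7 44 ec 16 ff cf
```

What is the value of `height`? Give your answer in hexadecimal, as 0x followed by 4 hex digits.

0xEC16

`height` follows `length` (2 B), `size` (2 B), so it starts at offset 2 + 2 = 4 and occupies 2 bytes.
Bytes at offsets 4..5: EC 16.
In big-endian order the high byte comes first in memory.
The bytes are already most-significant first: 0xEC16.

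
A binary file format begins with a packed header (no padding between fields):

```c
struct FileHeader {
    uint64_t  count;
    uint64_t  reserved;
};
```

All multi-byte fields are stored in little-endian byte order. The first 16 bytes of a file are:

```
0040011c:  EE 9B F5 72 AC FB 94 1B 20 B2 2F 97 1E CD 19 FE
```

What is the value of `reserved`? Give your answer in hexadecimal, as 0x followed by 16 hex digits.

0xFE19CD1E972FB220

`reserved` follows `count` (8 bytes), so it starts at byte offset 8 and occupies 8 bytes.
Bytes at offsets 8..15: 20 B2 2F 97 1E CD 19 FE.
In little-endian order the low byte comes first in memory.
Reassemble most-significant byte first: FE 19 CD 1E 97 2F B2 20 → 0xFE19CD1E972FB220.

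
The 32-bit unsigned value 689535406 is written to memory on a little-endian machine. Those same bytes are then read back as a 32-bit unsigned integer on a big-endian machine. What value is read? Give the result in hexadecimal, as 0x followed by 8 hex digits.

0xAE791929

689535406 in 32-bit hexadecimal is 0x291979AE.
Stored little-endian, the bytes at ascending addresses are AE 79 19 29.
Read back as big-endian, the last byte is least significant, giving 0xAE791929.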